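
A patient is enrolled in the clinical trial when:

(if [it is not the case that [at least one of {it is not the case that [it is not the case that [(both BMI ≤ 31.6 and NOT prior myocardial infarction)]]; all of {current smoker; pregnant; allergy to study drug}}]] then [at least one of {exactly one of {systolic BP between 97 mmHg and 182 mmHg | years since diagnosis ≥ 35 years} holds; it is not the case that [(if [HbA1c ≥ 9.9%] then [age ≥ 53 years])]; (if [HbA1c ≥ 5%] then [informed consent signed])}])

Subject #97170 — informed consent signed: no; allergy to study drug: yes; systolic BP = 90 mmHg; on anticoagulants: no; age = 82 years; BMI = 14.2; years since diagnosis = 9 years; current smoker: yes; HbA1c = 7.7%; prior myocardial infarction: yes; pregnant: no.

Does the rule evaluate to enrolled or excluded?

Atomic conditions:
  BMI ≤ 31.6: 14.2 ≤ 31.6 is true
  NOT prior myocardial infarction: yes → false
  current smoker: yes → true
  pregnant: no → false
  allergy to study drug: yes → true
  systolic BP between 97 mmHg and 182 mmHg: 90 in [97, 182] is false
  years since diagnosis ≥ 35 years: 9 ≥ 35 is false
  HbA1c ≥ 9.9%: 7.7 ≥ 9.9 is false
  age ≥ 53 years: 82 ≥ 53 is true
  HbA1c ≥ 5%: 7.7 ≥ 5 is true
  informed consent signed: no → false
Combine:
[1.1.1.1.1] true AND false = false
[1.1.1.1] NOT false = true
[1.1.1] NOT true = false
[1.1.2] true AND false AND true = false
[1.1] false OR false = false
[1] NOT false = true
[2.1] exactly-one(false, false) = false
[2.2.1] false → true (antecedent false ⇒ implication holds) = true
[2.2] NOT true = false
[2.3] true → false = false
[2] false OR false OR false = false
[root] true → false = false
Overall: false → excluded

Excluded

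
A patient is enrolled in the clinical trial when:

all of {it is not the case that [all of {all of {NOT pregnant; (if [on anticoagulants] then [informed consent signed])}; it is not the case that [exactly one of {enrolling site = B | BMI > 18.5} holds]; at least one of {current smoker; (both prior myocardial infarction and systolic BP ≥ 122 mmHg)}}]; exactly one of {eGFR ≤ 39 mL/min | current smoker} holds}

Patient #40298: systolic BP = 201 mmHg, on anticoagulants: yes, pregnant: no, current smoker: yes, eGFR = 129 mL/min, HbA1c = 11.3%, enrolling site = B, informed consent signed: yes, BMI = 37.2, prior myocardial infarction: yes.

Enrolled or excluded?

Excluded

Atomic conditions:
  NOT pregnant: no → true
  on anticoagulants: yes → true
  informed consent signed: yes → true
  enrolling site = B: B == B is true
  BMI > 18.5: 37.2 > 18.5 is true
  current smoker: yes → true
  prior myocardial infarction: yes → true
  systolic BP ≥ 122 mmHg: 201 ≥ 122 is true
  eGFR ≤ 39 mL/min: 129 ≤ 39 is false
Combine:
[1.1.1.2] true → true = true
[1.1.1] true AND true = true
[1.1.2.1] exactly-one(true, true) = false
[1.1.2] NOT false = true
[1.1.3.2] true AND true = true
[1.1.3] true OR true = true
[1.1] true AND true AND true = true
[1] NOT true = false
[2] exactly-one(false, true) = true
[root] false AND true = false
Overall: false → excluded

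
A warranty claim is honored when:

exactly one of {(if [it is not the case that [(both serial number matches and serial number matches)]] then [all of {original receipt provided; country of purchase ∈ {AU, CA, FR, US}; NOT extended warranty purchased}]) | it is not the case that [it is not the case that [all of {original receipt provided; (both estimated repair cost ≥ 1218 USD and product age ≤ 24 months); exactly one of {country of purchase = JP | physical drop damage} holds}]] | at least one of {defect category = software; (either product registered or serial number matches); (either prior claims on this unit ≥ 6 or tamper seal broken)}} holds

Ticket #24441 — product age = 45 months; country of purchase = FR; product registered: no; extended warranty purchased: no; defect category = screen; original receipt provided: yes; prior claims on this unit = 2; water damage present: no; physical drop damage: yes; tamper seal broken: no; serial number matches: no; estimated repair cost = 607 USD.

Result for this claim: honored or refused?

Honored

Atomic conditions:
  serial number matches: no → false
  original receipt provided: yes → true
  country of purchase ∈ {AU, CA, FR, US}: FR is in the set → true
  NOT extended warranty purchased: no → true
  estimated repair cost ≥ 1218 USD: 607 ≥ 1218 is false
  product age ≤ 24 months: 45 ≤ 24 is false
  country of purchase = JP: FR == JP is false
  physical drop damage: yes → true
  defect category = software: screen == software is false
  product registered: no → false
  prior claims on this unit ≥ 6: 2 ≥ 6 is false
  tamper seal broken: no → false
Combine:
[1.1.1] false AND false = false
[1.1] NOT false = true
[1.2] true AND true AND true = true
[1] true → true = true
[2.1.1.2] false AND false = false
[2.1.1.3] exactly-one(false, true) = true
[2.1.1] true AND false AND true = false
[2.1] NOT false = true
[2] NOT true = false
[3.2] false OR false = false
[3.3] false OR false = false
[3] false OR false OR false = false
[root] exactly-one(true, false, false) = true
Overall: true → honored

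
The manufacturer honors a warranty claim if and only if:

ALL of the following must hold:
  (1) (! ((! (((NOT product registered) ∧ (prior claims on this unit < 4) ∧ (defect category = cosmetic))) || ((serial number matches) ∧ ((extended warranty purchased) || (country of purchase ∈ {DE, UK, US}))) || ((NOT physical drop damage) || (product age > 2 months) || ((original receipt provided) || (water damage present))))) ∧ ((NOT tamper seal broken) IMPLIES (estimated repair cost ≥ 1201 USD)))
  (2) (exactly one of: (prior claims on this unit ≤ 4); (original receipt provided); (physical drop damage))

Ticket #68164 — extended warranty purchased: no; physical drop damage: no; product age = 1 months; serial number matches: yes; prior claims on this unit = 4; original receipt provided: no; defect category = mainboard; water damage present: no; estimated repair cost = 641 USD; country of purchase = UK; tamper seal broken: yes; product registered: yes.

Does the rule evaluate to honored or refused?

Refused

Atomic conditions:
  NOT product registered: yes → false
  prior claims on this unit < 4: 4 < 4 is false
  defect category = cosmetic: mainboard == cosmetic is false
  serial number matches: yes → true
  extended warranty purchased: no → false
  country of purchase ∈ {DE, UK, US}: UK is in the set → true
  NOT physical drop damage: no → true
  product age > 2 months: 1 > 2 is false
  original receipt provided: no → false
  water damage present: no → false
  NOT tamper seal broken: yes → false
  estimated repair cost ≥ 1201 USD: 641 ≥ 1201 is false
  prior claims on this unit ≤ 4: 4 ≤ 4 is true
  physical drop damage: no → false
Combine:
[1.1.1.1.1] false AND false AND false = false
[1.1.1.1] NOT false = true
[1.1.1.2.2] false OR true = true
[1.1.1.2] true AND true = true
[1.1.1.3.3] false OR false = false
[1.1.1.3] true OR false OR false = true
[1.1.1] true OR true OR true = true
[1.1] NOT true = false
[1.2] false → false (antecedent false ⇒ implication holds) = true
[1] false AND true = false
[2] exactly-one(true, false, false) = true
[root] false AND true = false
Overall: false → refused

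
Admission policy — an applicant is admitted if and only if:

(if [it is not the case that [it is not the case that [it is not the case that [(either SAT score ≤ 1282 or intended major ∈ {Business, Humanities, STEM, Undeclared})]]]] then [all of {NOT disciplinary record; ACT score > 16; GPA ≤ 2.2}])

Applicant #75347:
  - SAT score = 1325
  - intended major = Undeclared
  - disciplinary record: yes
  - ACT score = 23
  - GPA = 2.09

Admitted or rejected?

Atomic conditions:
  SAT score ≤ 1282: 1325 ≤ 1282 is false
  intended major ∈ {Business, Humanities, STEM, Undeclared}: Undeclared is in the set → true
  NOT disciplinary record: yes → false
  ACT score > 16: 23 > 16 is true
  GPA ≤ 2.2: 2.09 ≤ 2.2 is true
Combine:
[1.1.1.1] false OR true = true
[1.1.1] NOT true = false
[1.1] NOT false = true
[1] NOT true = false
[2] false AND true AND true = false
[root] false → false (antecedent false ⇒ implication holds) = true
Overall: true → admitted

Admitted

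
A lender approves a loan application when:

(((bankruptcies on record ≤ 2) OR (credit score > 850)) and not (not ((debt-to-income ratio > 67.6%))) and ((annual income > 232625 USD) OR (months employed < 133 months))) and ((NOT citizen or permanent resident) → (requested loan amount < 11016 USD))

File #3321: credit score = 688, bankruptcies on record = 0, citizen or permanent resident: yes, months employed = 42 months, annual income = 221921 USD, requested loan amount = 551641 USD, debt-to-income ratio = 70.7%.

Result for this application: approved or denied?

Approved

Atomic conditions:
  bankruptcies on record ≤ 2: 0 ≤ 2 is true
  credit score > 850: 688 > 850 is false
  debt-to-income ratio > 67.6%: 70.7 > 67.6 is true
  annual income > 232625 USD: 221921 > 232625 is false
  months employed < 133 months: 42 < 133 is true
  NOT citizen or permanent resident: yes → false
  requested loan amount < 11016 USD: 551641 < 11016 is false
Combine:
[1.1] true OR false = true
[1.2.1] NOT true = false
[1.2] NOT false = true
[1.3] false OR true = true
[1] true AND true AND true = true
[2] false → false (antecedent false ⇒ implication holds) = true
[root] true AND true = true
Overall: true → approved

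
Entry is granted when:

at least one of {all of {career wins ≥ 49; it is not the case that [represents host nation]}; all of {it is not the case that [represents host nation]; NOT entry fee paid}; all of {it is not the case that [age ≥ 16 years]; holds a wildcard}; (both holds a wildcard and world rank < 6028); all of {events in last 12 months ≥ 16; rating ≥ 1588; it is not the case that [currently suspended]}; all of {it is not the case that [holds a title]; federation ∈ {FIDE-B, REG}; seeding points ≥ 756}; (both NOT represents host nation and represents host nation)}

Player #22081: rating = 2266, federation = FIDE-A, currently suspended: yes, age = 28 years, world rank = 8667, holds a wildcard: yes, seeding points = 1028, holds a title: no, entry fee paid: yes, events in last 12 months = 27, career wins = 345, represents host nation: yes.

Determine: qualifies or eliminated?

Eliminated

Atomic conditions:
  career wins ≥ 49: 345 ≥ 49 is true
  represents host nation: yes → true
  NOT entry fee paid: yes → false
  age ≥ 16 years: 28 ≥ 16 is true
  holds a wildcard: yes → true
  world rank < 6028: 8667 < 6028 is false
  events in last 12 months ≥ 16: 27 ≥ 16 is true
  rating ≥ 1588: 2266 ≥ 1588 is true
  currently suspended: yes → true
  holds a title: no → false
  federation ∈ {FIDE-B, REG}: FIDE-A is not in the set → false
  seeding points ≥ 756: 1028 ≥ 756 is true
  NOT represents host nation: yes → false
Combine:
[1.2] NOT true = false
[1] true AND false = false
[2.1] NOT true = false
[2] false AND false = false
[3.1] NOT true = false
[3] false AND true = false
[4] true AND false = false
[5.3] NOT true = false
[5] true AND true AND false = false
[6.1] NOT false = true
[6] true AND false AND true = false
[7] false AND true = false
[root] false OR false OR false OR false OR false OR false OR false = false
Overall: false → eliminated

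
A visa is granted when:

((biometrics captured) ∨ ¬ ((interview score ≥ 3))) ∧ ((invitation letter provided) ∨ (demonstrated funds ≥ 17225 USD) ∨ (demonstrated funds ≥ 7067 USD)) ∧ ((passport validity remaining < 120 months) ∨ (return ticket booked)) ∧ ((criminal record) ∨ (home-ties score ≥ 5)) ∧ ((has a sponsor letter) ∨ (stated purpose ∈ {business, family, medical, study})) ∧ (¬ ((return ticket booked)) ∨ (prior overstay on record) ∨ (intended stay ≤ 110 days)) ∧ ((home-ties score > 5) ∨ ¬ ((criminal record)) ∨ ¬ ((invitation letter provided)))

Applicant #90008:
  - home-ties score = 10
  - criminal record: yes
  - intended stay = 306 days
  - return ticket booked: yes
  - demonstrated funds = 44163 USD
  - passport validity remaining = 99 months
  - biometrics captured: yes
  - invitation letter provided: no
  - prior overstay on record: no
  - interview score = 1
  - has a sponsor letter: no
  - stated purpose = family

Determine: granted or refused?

Atomic conditions:
  biometrics captured: yes → true
  interview score ≥ 3: 1 ≥ 3 is false
  invitation letter provided: no → false
  demonstrated funds ≥ 17225 USD: 44163 ≥ 17225 is true
  demonstrated funds ≥ 7067 USD: 44163 ≥ 7067 is true
  passport validity remaining < 120 months: 99 < 120 is true
  return ticket booked: yes → true
  criminal record: yes → true
  home-ties score ≥ 5: 10 ≥ 5 is true
  has a sponsor letter: no → false
  stated purpose ∈ {business, family, medical, study}: family is in the set → true
  prior overstay on record: no → false
  intended stay ≤ 110 days: 306 ≤ 110 is false
  home-ties score > 5: 10 > 5 is true
Combine:
[1.2] NOT false = true
[1] true OR true = true
[2] false OR true OR true = true
[3] true OR true = true
[4] true OR true = true
[5] false OR true = true
[6.1] NOT true = false
[6] false OR false OR false = false
[7.2] NOT true = false
[7.3] NOT false = true
[7] true OR false OR true = true
[root] true AND true AND true AND true AND true AND false AND true = false
Overall: false → refused

Refused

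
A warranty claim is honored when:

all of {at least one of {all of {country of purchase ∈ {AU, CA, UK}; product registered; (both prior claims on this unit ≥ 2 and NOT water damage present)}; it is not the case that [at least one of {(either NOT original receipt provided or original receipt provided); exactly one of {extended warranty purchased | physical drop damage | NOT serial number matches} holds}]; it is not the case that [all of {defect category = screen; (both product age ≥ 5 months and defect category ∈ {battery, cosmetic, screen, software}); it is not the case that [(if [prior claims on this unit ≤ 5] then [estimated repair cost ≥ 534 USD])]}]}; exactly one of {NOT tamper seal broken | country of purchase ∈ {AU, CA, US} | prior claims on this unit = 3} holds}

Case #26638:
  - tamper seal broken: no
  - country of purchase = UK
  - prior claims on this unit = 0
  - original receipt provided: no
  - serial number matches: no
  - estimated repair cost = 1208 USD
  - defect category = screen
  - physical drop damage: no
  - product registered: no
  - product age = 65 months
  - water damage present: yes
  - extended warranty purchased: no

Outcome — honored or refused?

Honored

Atomic conditions:
  country of purchase ∈ {AU, CA, UK}: UK is in the set → true
  product registered: no → false
  prior claims on this unit ≥ 2: 0 ≥ 2 is false
  NOT water damage present: yes → false
  NOT original receipt provided: no → true
  original receipt provided: no → false
  extended warranty purchased: no → false
  physical drop damage: no → false
  NOT serial number matches: no → true
  defect category = screen: screen == screen is true
  product age ≥ 5 months: 65 ≥ 5 is true
  defect category ∈ {battery, cosmetic, screen, software}: screen is in the set → true
  prior claims on this unit ≤ 5: 0 ≤ 5 is true
  estimated repair cost ≥ 534 USD: 1208 ≥ 534 is true
  NOT tamper seal broken: no → true
  country of purchase ∈ {AU, CA, US}: UK is not in the set → false
  prior claims on this unit = 3: 0 == 3 is false
Combine:
[1.1.3] false AND false = false
[1.1] true AND false AND false = false
[1.2.1.1] true OR false = true
[1.2.1.2] exactly-one(false, false, true) = true
[1.2.1] true OR true = true
[1.2] NOT true = false
[1.3.1.2] true AND true = true
[1.3.1.3.1] true → true = true
[1.3.1.3] NOT true = false
[1.3.1] true AND true AND false = false
[1.3] NOT false = true
[1] false OR false OR true = true
[2] exactly-one(true, false, false) = true
[root] true AND true = true
Overall: true → honored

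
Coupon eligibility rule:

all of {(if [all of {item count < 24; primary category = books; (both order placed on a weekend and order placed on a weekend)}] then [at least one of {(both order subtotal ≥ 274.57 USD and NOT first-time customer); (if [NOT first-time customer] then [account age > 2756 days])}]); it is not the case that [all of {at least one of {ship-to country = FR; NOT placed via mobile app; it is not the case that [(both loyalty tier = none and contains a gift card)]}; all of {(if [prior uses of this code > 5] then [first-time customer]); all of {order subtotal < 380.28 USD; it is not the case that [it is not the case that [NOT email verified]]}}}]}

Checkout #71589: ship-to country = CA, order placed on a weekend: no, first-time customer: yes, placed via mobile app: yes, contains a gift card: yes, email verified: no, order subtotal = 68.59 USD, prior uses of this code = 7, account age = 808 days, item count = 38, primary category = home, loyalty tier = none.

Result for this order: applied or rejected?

Applied

Atomic conditions:
  item count < 24: 38 < 24 is false
  primary category = books: home == books is false
  order placed on a weekend: no → false
  order subtotal ≥ 274.57 USD: 68.59 ≥ 274.57 is false
  NOT first-time customer: yes → false
  account age > 2756 days: 808 > 2756 is false
  ship-to country = FR: CA == FR is false
  NOT placed via mobile app: yes → false
  loyalty tier = none: none == none is true
  contains a gift card: yes → true
  prior uses of this code > 5: 7 > 5 is true
  first-time customer: yes → true
  order subtotal < 380.28 USD: 68.59 < 380.28 is true
  NOT email verified: no → true
Combine:
[1.1.3] false AND false = false
[1.1] false AND false AND false = false
[1.2.1] false AND false = false
[1.2.2] false → false (antecedent false ⇒ implication holds) = true
[1.2] false OR true = true
[1] false → true (antecedent false ⇒ implication holds) = true
[2.1.1.3.1] true AND true = true
[2.1.1.3] NOT true = false
[2.1.1] false OR false OR false = false
[2.1.2.1] true → true = true
[2.1.2.2.2.1] NOT true = false
[2.1.2.2.2] NOT false = true
[2.1.2.2] true AND true = true
[2.1.2] true AND true = true
[2.1] false AND true = false
[2] NOT false = true
[root] true AND true = true
Overall: true → applied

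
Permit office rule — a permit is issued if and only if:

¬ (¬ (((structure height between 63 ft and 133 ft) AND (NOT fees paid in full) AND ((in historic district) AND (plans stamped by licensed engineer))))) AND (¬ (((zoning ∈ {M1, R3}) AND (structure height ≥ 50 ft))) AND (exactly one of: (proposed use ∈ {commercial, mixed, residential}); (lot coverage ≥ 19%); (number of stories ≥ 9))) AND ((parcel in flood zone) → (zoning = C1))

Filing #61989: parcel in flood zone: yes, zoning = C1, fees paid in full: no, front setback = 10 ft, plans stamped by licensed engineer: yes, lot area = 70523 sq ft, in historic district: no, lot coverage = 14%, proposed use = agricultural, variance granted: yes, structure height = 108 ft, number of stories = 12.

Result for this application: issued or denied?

Atomic conditions:
  structure height between 63 ft and 133 ft: 108 in [63, 133] is true
  NOT fees paid in full: no → true
  in historic district: no → false
  plans stamped by licensed engineer: yes → true
  zoning ∈ {M1, R3}: C1 is not in the set → false
  structure height ≥ 50 ft: 108 ≥ 50 is true
  proposed use ∈ {commercial, mixed, residential}: agricultural is not in the set → false
  lot coverage ≥ 19%: 14 ≥ 19 is false
  number of stories ≥ 9: 12 ≥ 9 is true
  parcel in flood zone: yes → true
  zoning = C1: C1 == C1 is true
Combine:
[1.1.1.3] false AND true = false
[1.1.1] true AND true AND false = false
[1.1] NOT false = true
[1] NOT true = false
[2.1.1] false AND true = false
[2.1] NOT false = true
[2.2] exactly-one(false, false, true) = true
[2] true AND true = true
[3] true → true = true
[root] false AND true AND true = false
Overall: false → denied

Denied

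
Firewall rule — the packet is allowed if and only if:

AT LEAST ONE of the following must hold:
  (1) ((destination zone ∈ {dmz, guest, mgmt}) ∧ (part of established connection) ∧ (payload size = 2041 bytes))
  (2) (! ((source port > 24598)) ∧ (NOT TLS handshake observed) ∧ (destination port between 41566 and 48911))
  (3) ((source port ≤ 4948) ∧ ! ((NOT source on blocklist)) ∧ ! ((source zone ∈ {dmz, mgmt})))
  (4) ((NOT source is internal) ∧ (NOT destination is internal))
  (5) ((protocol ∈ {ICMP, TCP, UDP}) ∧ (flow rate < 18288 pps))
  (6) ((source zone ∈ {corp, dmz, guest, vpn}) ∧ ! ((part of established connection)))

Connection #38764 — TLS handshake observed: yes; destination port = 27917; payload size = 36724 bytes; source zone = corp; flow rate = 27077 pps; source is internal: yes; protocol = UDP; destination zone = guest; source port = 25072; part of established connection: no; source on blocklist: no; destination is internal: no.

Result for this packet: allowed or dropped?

Atomic conditions:
  destination zone ∈ {dmz, guest, mgmt}: guest is in the set → true
  part of established connection: no → false
  payload size = 2041 bytes: 36724 == 2041 is false
  source port > 24598: 25072 > 24598 is true
  NOT TLS handshake observed: yes → false
  destination port between 41566 and 48911: 27917 in [41566, 48911] is false
  source port ≤ 4948: 25072 ≤ 4948 is false
  NOT source on blocklist: no → true
  source zone ∈ {dmz, mgmt}: corp is not in the set → false
  NOT source is internal: yes → false
  NOT destination is internal: no → true
  protocol ∈ {ICMP, TCP, UDP}: UDP is in the set → true
  flow rate < 18288 pps: 27077 < 18288 is false
  source zone ∈ {corp, dmz, guest, vpn}: corp is in the set → true
Combine:
[1] true AND false AND false = false
[2.1] NOT true = false
[2] false AND false AND false = false
[3.2] NOT true = false
[3.3] NOT false = true
[3] false AND false AND true = false
[4] false AND true = false
[5] true AND false = false
[6.2] NOT false = true
[6] true AND true = true
[root] false OR false OR false OR false OR false OR true = true
Overall: true → allowed

Allowed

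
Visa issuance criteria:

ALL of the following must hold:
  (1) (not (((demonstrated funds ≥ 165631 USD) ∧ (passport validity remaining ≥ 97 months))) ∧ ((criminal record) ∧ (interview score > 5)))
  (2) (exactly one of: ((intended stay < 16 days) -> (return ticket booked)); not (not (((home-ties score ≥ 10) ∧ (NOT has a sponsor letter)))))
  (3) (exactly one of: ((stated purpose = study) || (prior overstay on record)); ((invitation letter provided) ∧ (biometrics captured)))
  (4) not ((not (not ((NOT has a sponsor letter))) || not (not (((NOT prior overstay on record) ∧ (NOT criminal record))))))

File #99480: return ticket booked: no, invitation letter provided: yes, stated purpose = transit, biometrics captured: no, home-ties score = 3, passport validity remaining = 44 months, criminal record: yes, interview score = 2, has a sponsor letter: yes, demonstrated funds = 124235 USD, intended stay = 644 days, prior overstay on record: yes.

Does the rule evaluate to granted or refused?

Refused

Atomic conditions:
  demonstrated funds ≥ 165631 USD: 124235 ≥ 165631 is false
  passport validity remaining ≥ 97 months: 44 ≥ 97 is false
  criminal record: yes → true
  interview score > 5: 2 > 5 is false
  intended stay < 16 days: 644 < 16 is false
  return ticket booked: no → false
  home-ties score ≥ 10: 3 ≥ 10 is false
  NOT has a sponsor letter: yes → false
  stated purpose = study: transit == study is false
  prior overstay on record: yes → true
  invitation letter provided: yes → true
  biometrics captured: no → false
  NOT prior overstay on record: yes → false
  NOT criminal record: yes → false
Combine:
[1.1.1] false AND false = false
[1.1] NOT false = true
[1.2] true AND false = false
[1] true AND false = false
[2.1] false → false (antecedent false ⇒ implication holds) = true
[2.2.1.1] false AND false = false
[2.2.1] NOT false = true
[2.2] NOT true = false
[2] exactly-one(true, false) = true
[3.1] false OR true = true
[3.2] true AND false = false
[3] exactly-one(true, false) = true
[4.1.1.1] NOT false = true
[4.1.1] NOT true = false
[4.1.2.1.1] false AND false = false
[4.1.2.1] NOT false = true
[4.1.2] NOT true = false
[4.1] false OR false = false
[4] NOT false = true
[root] false AND true AND true AND true = false
Overall: false → refused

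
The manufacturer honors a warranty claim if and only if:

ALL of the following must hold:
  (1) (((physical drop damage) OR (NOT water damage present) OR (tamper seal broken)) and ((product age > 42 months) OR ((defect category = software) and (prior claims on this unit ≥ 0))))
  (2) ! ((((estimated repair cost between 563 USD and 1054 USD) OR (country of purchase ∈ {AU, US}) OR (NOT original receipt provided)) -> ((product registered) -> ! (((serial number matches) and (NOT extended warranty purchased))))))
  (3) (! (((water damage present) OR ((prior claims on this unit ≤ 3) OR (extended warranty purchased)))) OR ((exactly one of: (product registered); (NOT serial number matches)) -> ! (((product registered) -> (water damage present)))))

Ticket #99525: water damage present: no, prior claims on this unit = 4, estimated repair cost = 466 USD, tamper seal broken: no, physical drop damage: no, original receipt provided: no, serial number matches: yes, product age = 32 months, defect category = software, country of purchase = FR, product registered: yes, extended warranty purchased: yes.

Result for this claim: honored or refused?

Atomic conditions:
  physical drop damage: no → false
  NOT water damage present: no → true
  tamper seal broken: no → false
  product age > 42 months: 32 > 42 is false
  defect category = software: software == software is true
  prior claims on this unit ≥ 0: 4 ≥ 0 is true
  estimated repair cost between 563 USD and 1054 USD: 466 in [563, 1054] is false
  country of purchase ∈ {AU, US}: FR is not in the set → false
  NOT original receipt provided: no → true
  product registered: yes → true
  serial number matches: yes → true
  NOT extended warranty purchased: yes → false
  water damage present: no → false
  prior claims on this unit ≤ 3: 4 ≤ 3 is false
  extended warranty purchased: yes → true
  NOT serial number matches: yes → false
Combine:
[1.1] false OR true OR false = true
[1.2.2] true AND true = true
[1.2] false OR true = true
[1] true AND true = true
[2.1.1] false OR false OR true = true
[2.1.2.2.1] true AND false = false
[2.1.2.2] NOT false = true
[2.1.2] true → true = true
[2.1] true → true = true
[2] NOT true = false
[3.1.1.2] false OR true = true
[3.1.1] false OR true = true
[3.1] NOT true = false
[3.2.1] exactly-one(true, false) = true
[3.2.2.1] true → false = false
[3.2.2] NOT false = true
[3.2] true → true = true
[3] false OR true = true
[root] true AND false AND true = false
Overall: false → refused

Refused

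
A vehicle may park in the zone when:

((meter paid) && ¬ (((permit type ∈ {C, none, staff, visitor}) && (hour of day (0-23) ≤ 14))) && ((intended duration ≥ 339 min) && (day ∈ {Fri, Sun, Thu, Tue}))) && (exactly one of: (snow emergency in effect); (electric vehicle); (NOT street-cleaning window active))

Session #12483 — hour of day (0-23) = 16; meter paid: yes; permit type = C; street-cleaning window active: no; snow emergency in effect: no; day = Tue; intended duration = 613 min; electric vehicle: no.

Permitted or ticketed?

Permitted

Atomic conditions:
  meter paid: yes → true
  permit type ∈ {C, none, staff, visitor}: C is in the set → true
  hour of day (0-23) ≤ 14: 16 ≤ 14 is false
  intended duration ≥ 339 min: 613 ≥ 339 is true
  day ∈ {Fri, Sun, Thu, Tue}: Tue is in the set → true
  snow emergency in effect: no → false
  electric vehicle: no → false
  NOT street-cleaning window active: no → true
Combine:
[1.2.1] true AND false = false
[1.2] NOT false = true
[1.3] true AND true = true
[1] true AND true AND true = true
[2] exactly-one(false, false, true) = true
[root] true AND true = true
Overall: true → permitted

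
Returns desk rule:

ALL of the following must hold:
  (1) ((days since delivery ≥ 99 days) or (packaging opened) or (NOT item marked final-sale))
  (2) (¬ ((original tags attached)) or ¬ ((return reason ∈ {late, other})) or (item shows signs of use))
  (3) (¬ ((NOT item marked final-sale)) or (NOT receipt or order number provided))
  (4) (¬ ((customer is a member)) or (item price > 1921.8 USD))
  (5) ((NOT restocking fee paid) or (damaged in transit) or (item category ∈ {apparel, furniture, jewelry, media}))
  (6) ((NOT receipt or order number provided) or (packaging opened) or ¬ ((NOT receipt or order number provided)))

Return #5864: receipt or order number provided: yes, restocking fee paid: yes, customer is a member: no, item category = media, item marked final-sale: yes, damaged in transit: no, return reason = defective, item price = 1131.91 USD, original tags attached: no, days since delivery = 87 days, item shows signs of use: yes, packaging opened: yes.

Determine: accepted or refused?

Accepted

Atomic conditions:
  days since delivery ≥ 99 days: 87 ≥ 99 is false
  packaging opened: yes → true
  NOT item marked final-sale: yes → false
  original tags attached: no → false
  return reason ∈ {late, other}: defective is not in the set → false
  item shows signs of use: yes → true
  NOT receipt or order number provided: yes → false
  customer is a member: no → false
  item price > 1921.8 USD: 1131.91 > 1921.8 is false
  NOT restocking fee paid: yes → false
  damaged in transit: no → false
  item category ∈ {apparel, furniture, jewelry, media}: media is in the set → true
Combine:
[1] false OR true OR false = true
[2.1] NOT false = true
[2.2] NOT false = true
[2] true OR true OR true = true
[3.1] NOT false = true
[3] true OR false = true
[4.1] NOT false = true
[4] true OR false = true
[5] false OR false OR true = true
[6.3] NOT false = true
[6] false OR true OR true = true
[root] true AND true AND true AND true AND true AND true = true
Overall: true → accepted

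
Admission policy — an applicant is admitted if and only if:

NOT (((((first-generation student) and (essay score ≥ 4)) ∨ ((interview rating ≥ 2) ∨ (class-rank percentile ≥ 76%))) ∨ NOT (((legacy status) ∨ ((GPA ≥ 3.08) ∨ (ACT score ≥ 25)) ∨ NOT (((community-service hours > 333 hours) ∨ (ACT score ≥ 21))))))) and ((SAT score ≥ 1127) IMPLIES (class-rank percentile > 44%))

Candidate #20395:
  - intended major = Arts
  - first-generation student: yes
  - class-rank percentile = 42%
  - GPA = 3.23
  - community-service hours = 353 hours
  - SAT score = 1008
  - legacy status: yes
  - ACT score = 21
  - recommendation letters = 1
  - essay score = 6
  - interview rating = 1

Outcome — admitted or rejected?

Rejected

Atomic conditions:
  first-generation student: yes → true
  essay score ≥ 4: 6 ≥ 4 is true
  interview rating ≥ 2: 1 ≥ 2 is false
  class-rank percentile ≥ 76%: 42 ≥ 76 is false
  legacy status: yes → true
  GPA ≥ 3.08: 3.23 ≥ 3.08 is true
  ACT score ≥ 25: 21 ≥ 25 is false
  community-service hours > 333 hours: 353 > 333 is true
  ACT score ≥ 21: 21 ≥ 21 is true
  SAT score ≥ 1127: 1008 ≥ 1127 is false
  class-rank percentile > 44%: 42 > 44 is false
Combine:
[1.1.1.1] true AND true = true
[1.1.1.2] false OR false = false
[1.1.1] true OR false = true
[1.1.2.1.2] true OR false = true
[1.1.2.1.3.1] true OR true = true
[1.1.2.1.3] NOT true = false
[1.1.2.1] true OR true OR false = true
[1.1.2] NOT true = false
[1.1] true OR false = true
[1] NOT true = false
[2] false → false (antecedent false ⇒ implication holds) = true
[root] false AND true = false
Overall: false → rejected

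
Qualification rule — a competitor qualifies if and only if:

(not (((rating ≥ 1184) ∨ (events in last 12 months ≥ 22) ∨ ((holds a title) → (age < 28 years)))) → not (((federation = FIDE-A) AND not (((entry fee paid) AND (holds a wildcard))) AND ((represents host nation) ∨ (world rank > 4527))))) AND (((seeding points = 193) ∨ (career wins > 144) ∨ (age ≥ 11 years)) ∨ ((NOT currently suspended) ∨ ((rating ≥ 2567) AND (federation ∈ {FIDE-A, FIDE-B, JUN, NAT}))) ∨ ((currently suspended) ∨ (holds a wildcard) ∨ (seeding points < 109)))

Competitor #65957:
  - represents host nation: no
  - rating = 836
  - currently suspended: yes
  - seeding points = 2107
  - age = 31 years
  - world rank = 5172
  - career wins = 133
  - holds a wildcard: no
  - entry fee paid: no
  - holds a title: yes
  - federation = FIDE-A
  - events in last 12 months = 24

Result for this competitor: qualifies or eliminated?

Qualifies

Atomic conditions:
  rating ≥ 1184: 836 ≥ 1184 is false
  events in last 12 months ≥ 22: 24 ≥ 22 is true
  holds a title: yes → true
  age < 28 years: 31 < 28 is false
  federation = FIDE-A: FIDE-A == FIDE-A is true
  entry fee paid: no → false
  holds a wildcard: no → false
  represents host nation: no → false
  world rank > 4527: 5172 > 4527 is true
  seeding points = 193: 2107 == 193 is false
  career wins > 144: 133 > 144 is false
  age ≥ 11 years: 31 ≥ 11 is true
  NOT currently suspended: yes → false
  rating ≥ 2567: 836 ≥ 2567 is false
  federation ∈ {FIDE-A, FIDE-B, JUN, NAT}: FIDE-A is in the set → true
  currently suspended: yes → true
  seeding points < 109: 2107 < 109 is false
Combine:
[1.1.1.3] true → false = false
[1.1.1] false OR true OR false = true
[1.1] NOT true = false
[1.2.1.2.1] false AND false = false
[1.2.1.2] NOT false = true
[1.2.1.3] false OR true = true
[1.2.1] true AND true AND true = true
[1.2] NOT true = false
[1] false → false (antecedent false ⇒ implication holds) = true
[2.1] false OR false OR true = true
[2.2.2] false AND true = false
[2.2] false OR false = false
[2.3] true OR false OR false = true
[2] true OR false OR true = true
[root] true AND true = true
Overall: true → qualifies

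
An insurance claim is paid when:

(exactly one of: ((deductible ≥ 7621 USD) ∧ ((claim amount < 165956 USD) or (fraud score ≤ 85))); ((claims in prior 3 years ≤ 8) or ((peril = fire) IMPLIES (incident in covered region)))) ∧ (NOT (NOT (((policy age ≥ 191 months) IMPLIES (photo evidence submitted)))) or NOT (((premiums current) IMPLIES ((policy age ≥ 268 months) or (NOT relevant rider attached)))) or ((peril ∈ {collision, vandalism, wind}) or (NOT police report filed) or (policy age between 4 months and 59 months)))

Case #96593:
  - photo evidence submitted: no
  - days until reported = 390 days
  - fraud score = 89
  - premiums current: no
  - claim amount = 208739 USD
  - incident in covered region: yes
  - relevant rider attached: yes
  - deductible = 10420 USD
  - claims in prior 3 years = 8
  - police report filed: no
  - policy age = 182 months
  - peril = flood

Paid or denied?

Paid

Atomic conditions:
  deductible ≥ 7621 USD: 10420 ≥ 7621 is true
  claim amount < 165956 USD: 208739 < 165956 is false
  fraud score ≤ 85: 89 ≤ 85 is false
  claims in prior 3 years ≤ 8: 8 ≤ 8 is true
  peril = fire: flood == fire is false
  incident in covered region: yes → true
  policy age ≥ 191 months: 182 ≥ 191 is false
  photo evidence submitted: no → false
  premiums current: no → false
  policy age ≥ 268 months: 182 ≥ 268 is false
  NOT relevant rider attached: yes → false
  peril ∈ {collision, vandalism, wind}: flood is not in the set → false
  NOT police report filed: no → true
  policy age between 4 months and 59 months: 182 in [4, 59] is false
Combine:
[1.1.2] false OR false = false
[1.1] true AND false = false
[1.2.2] false → true (antecedent false ⇒ implication holds) = true
[1.2] true OR true = true
[1] exactly-one(false, true) = true
[2.1.1.1] false → false (antecedent false ⇒ implication holds) = true
[2.1.1] NOT true = false
[2.1] NOT false = true
[2.2.1.2] false OR false = false
[2.2.1] false → false (antecedent false ⇒ implication holds) = true
[2.2] NOT true = false
[2.3] false OR true OR false = true
[2] true OR false OR true = true
[root] true AND true = true
Overall: true → paid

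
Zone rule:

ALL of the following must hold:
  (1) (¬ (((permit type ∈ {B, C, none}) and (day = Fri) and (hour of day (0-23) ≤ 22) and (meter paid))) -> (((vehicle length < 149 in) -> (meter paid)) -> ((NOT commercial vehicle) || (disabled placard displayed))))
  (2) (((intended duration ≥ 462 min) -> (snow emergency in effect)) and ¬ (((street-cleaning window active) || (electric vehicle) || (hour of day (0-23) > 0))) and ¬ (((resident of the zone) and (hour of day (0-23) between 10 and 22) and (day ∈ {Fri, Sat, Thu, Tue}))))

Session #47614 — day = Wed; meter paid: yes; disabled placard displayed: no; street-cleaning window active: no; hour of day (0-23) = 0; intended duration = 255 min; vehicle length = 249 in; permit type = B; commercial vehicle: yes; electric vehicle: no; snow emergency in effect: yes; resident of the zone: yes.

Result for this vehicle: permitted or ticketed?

Ticketed

Atomic conditions:
  permit type ∈ {B, C, none}: B is in the set → true
  day = Fri: Wed == Fri is false
  hour of day (0-23) ≤ 22: 0 ≤ 22 is true
  meter paid: yes → true
  vehicle length < 149 in: 249 < 149 is false
  NOT commercial vehicle: yes → false
  disabled placard displayed: no → false
  intended duration ≥ 462 min: 255 ≥ 462 is false
  snow emergency in effect: yes → true
  street-cleaning window active: no → false
  electric vehicle: no → false
  hour of day (0-23) > 0: 0 > 0 is false
  resident of the zone: yes → true
  hour of day (0-23) between 10 and 22: 0 in [10, 22] is false
  day ∈ {Fri, Sat, Thu, Tue}: Wed is not in the set → false
Combine:
[1.1.1] true AND false AND true AND true = false
[1.1] NOT false = true
[1.2.1] false → true (antecedent false ⇒ implication holds) = true
[1.2.2] false OR false = false
[1.2] true → false = false
[1] true → false = false
[2.1] false → true (antecedent false ⇒ implication holds) = true
[2.2.1] false OR false OR false = false
[2.2] NOT false = true
[2.3.1] true AND false AND false = false
[2.3] NOT false = true
[2] true AND true AND true = true
[root] false AND true = false
Overall: false → ticketed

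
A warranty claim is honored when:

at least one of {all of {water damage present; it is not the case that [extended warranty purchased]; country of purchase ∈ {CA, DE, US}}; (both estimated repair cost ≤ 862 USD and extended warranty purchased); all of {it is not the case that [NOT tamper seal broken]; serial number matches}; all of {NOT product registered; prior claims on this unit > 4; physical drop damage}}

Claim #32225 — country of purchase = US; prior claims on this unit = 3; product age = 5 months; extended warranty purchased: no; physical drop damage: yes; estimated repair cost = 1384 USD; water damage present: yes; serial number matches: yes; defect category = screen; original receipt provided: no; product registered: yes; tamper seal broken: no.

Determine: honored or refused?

Honored

Atomic conditions:
  water damage present: yes → true
  extended warranty purchased: no → false
  country of purchase ∈ {CA, DE, US}: US is in the set → true
  estimated repair cost ≤ 862 USD: 1384 ≤ 862 is false
  NOT tamper seal broken: no → true
  serial number matches: yes → true
  NOT product registered: yes → false
  prior claims on this unit > 4: 3 > 4 is false
  physical drop damage: yes → true
Combine:
[1.2] NOT false = true
[1] true AND true AND true = true
[2] false AND false = false
[3.1] NOT true = false
[3] false AND true = false
[4] false AND false AND true = false
[root] true OR false OR false OR false = true
Overall: true → honored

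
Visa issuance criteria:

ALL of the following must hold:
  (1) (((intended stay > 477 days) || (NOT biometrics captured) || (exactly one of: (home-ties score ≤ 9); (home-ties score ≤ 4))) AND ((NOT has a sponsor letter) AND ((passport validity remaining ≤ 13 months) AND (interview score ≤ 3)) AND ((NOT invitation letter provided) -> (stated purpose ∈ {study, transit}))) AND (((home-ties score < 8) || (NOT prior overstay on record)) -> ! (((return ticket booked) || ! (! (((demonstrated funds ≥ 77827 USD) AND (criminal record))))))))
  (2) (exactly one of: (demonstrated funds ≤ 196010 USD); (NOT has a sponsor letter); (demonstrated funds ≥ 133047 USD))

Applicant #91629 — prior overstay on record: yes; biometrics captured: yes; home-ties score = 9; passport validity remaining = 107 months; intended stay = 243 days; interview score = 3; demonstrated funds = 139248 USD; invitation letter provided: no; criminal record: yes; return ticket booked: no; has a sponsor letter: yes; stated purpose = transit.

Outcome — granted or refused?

Refused

Atomic conditions:
  intended stay > 477 days: 243 > 477 is false
  NOT biometrics captured: yes → false
  home-ties score ≤ 9: 9 ≤ 9 is true
  home-ties score ≤ 4: 9 ≤ 4 is false
  NOT has a sponsor letter: yes → false
  passport validity remaining ≤ 13 months: 107 ≤ 13 is false
  interview score ≤ 3: 3 ≤ 3 is true
  NOT invitation letter provided: no → true
  stated purpose ∈ {study, transit}: transit is in the set → true
  home-ties score < 8: 9 < 8 is false
  NOT prior overstay on record: yes → false
  return ticket booked: no → false
  demonstrated funds ≥ 77827 USD: 139248 ≥ 77827 is true
  criminal record: yes → true
  demonstrated funds ≤ 196010 USD: 139248 ≤ 196010 is true
  demonstrated funds ≥ 133047 USD: 139248 ≥ 133047 is true
Combine:
[1.1.3] exactly-one(true, false) = true
[1.1] false OR false OR true = true
[1.2.2] false AND true = false
[1.2.3] true → true = true
[1.2] false AND false AND true = false
[1.3.1] false OR false = false
[1.3.2.1.2.1.1] true AND true = true
[1.3.2.1.2.1] NOT true = false
[1.3.2.1.2] NOT false = true
[1.3.2.1] false OR true = true
[1.3.2] NOT true = false
[1.3] false → false (antecedent false ⇒ implication holds) = true
[1] true AND false AND true = false
[2] exactly-one(true, false, true) = false
[root] false AND false = false
Overall: false → refused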